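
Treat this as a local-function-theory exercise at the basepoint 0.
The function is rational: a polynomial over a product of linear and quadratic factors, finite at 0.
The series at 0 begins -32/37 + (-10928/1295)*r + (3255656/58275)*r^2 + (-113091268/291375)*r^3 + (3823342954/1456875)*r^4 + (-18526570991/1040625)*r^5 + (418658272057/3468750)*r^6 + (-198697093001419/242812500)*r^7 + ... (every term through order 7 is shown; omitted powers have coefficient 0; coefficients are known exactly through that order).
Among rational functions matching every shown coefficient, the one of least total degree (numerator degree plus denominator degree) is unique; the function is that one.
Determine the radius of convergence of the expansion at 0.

The radius of convergence is -7/20 + (3/20)*sqrt(11).

No rational of total degree below 5 reproduces all 8 coefficients; solving the [2/3] Pade equations on them gives f(r) = (-20*r**2/9 + 24*r/7 + 8/37)/((r + 2)*(r**2 - 7*r/10 - 1/8)), whose expansion matches every shown term.
Denominator factor (r**2 - 7*r/10 - 1/8): discriminant 99/100, real irrational roots 7/20 + (3/20)*sqrt(11) and 7/20 - (3/20)*sqrt(11); poles of order 1, moduli 7/20 + (3/20)*sqrt(11) and -7/20 + (3/20)*sqrt(11).
Denominator factor (r + 2): pole of order 1 at -2, modulus 2.
The radius of convergence is the smallest modulus among the singular points: -7/20 + (3/20)*sqrt(11).


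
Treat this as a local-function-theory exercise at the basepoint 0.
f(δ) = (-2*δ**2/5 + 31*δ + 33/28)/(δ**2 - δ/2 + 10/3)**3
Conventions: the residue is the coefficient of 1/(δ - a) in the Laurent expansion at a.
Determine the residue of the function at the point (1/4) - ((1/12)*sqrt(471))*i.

The residue is ((512112/135446255)*sqrt(471))*i.

The factor δ**2 - δ/2 + 10/3 splits as (δ - a)(δ - a') with a = (1/4) - ((1/12)*sqrt(471))*i, a' = (1/4) + ((1/12)*sqrt(471))*i. At the order-3 pole a set g(δ) = (δ - a)^3*f(δ) = [-2*δ**2/5 + 31*δ + 33/28] / (δ - a')^3.
Order-3 pole: residue = g''(a)/2; g''((1/4) - ((1/12)*sqrt(471))*i) = ((1024224/135446255)*sqrt(471))*i, so the residue is ((512112/135446255)*sqrt(471))*i.


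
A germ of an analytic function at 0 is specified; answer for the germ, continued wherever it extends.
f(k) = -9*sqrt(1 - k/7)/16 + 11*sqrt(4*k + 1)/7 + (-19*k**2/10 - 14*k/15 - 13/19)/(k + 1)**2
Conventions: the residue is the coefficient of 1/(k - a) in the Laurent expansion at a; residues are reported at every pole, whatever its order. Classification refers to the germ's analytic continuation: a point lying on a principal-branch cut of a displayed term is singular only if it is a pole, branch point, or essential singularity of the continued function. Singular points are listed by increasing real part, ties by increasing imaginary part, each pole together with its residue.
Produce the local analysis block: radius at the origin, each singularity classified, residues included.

Denominator factor (k + 1)^2: pole of order 2 at -1, modulus 1.
Branch term (11/7)*sqrt(1 - k/(-1/4)): its argument vanishes at k = -1/4, a square-root branch point, modulus 1/4.
Branch term (-9/16)*sqrt(1 - k/(7)): its argument vanishes at k = 7, a square-root branch point, modulus 7.
The radius of convergence is the smallest modulus among the singular points: 1/4.
The branch terms are analytic at -1 and contribute nothing to the residue; only the rational part matters.
At the order-2 pole -1 set g(k) = (k - (-1))^2*(rational part) = -19*k**2/10 - 14*k/15 - 13/19.
Order-2 pole: residue = g'(a); g'(-1) = 43/15, so the residue is 43/15.
List the singular points by increasing real part (a conjugate pair: the negative imaginary part first).

Radius of convergence at 0: 1/4.
At -1: a pole of order 2; residue 43/15.
At -1/4: an algebraic (square-root) branch point.
At 7: an algebraic (square-root) branch point.


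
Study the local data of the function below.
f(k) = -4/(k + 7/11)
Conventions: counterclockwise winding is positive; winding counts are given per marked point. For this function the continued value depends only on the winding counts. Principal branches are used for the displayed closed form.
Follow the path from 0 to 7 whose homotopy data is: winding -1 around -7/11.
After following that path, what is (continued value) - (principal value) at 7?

Continued minus principal equals 0.

The function is rational, hence single-valued: continuing it around any pole returns the same value, so the difference is 0.


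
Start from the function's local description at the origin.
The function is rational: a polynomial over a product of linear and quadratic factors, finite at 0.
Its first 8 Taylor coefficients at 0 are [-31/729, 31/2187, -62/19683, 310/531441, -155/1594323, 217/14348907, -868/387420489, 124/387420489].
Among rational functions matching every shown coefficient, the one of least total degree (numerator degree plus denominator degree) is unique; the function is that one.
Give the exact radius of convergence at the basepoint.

The radius of convergence is 9.

No rational of total degree below 3 reproduces all 8 coefficients; solving the [0/3] Pade equations on them gives f(μ) = -31/(μ + 9)**3, whose expansion matches every shown term.
Denominator factor (μ + 9)^3: pole of order 3 at -9, modulus 9.
The radius of convergence is the smallest modulus among the singular points: 9.


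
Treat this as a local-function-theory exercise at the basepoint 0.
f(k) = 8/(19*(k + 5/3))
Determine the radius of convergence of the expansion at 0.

The radius of convergence is 5/3.

Denominator factor (k + 5/3): pole of order 1 at -5/3, modulus 5/3.
The radius of convergence is the smallest modulus among the singular points: 5/3.


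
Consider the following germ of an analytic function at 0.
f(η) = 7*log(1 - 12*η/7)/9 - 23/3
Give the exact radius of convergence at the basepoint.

The radius of convergence is 7/12.

Branch term (7/9)*log(1 - η/(7/12)): its argument vanishes at η = 7/12, a logarithmic branch point, modulus 7/12.
The radius of convergence is the smallest modulus among the singular points: 7/12.


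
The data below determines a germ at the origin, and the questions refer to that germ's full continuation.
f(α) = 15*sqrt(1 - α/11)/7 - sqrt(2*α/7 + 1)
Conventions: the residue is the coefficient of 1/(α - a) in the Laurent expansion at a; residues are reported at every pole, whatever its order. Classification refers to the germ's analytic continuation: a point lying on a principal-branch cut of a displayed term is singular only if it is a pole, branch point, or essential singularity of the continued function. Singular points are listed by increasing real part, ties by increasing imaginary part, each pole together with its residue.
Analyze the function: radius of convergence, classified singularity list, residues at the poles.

Radius of convergence at 0: 7/2.
At -7/2: an algebraic (square-root) branch point.
At 11: an algebraic (square-root) branch point.

Branch term (15/7)*sqrt(1 - α/(11)): its argument vanishes at α = 11, a square-root branch point, modulus 11.
Branch term (-1)*sqrt(1 - α/(-7/2)): its argument vanishes at α = -7/2, a square-root branch point, modulus 7/2.
The radius of convergence is the smallest modulus among the singular points: 7/2.
List the singular points by increasing real part (a conjugate pair: the negative imaginary part first).


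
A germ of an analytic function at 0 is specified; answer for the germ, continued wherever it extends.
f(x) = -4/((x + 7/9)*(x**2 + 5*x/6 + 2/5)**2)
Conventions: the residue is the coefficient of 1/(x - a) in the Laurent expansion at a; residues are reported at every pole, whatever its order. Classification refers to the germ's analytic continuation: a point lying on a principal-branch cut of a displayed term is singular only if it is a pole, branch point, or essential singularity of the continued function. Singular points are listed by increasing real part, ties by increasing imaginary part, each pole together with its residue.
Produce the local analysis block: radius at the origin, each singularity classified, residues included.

Denominator factor (x**2 + 5*x/6 + 2/5)^2: discriminant -163/180, complex-conjugate roots (-5/12) + ((1/60)*sqrt(815))*i and (-5/12) - ((1/60)*sqrt(815))*i; poles of order 2, moduli (1/5)*sqrt(10) and (1/5)*sqrt(10).
Denominator factor (x + 7/9): pole of order 1 at -7/9, modulus 7/9.
The radius of convergence is the smallest modulus among the singular points: (1/5)*sqrt(10).
At the order-1 pole -7/9 set g(x) = (x - (-7/9))*f(x) = -4/(x**2 + 5*x/6 + 2/5)**2.
Simple pole: residue = g(a) at a = -7/9, which is -2624400/83521.
The factor x**2 + 5*x/6 + 2/5 splits as (x - a)(x - a') with a = (-5/12) - ((1/60)*sqrt(815))*i, a' = (-5/12) + ((1/60)*sqrt(815))*i. At the order-2 pole a set g(x) = (x - a)^2*f(x) = [-4/(x + 7/9)] / (x - a')^2.
Order-2 pole: residue = g'(a); g'((-5/12) - ((1/60)*sqrt(815))*i) = (1312200/83521) - ((1657211400/2219069449)*sqrt(815))*i, so the residue is (1312200/83521) - ((1657211400/2219069449)*sqrt(815))*i.
The factor x**2 + 5*x/6 + 2/5 splits as (x - a)(x - a') with a = (-5/12) + ((1/60)*sqrt(815))*i, a' = (-5/12) - ((1/60)*sqrt(815))*i. At the order-2 pole a set g(x) = (x - a)^2*f(x) = [-4/(x + 7/9)] / (x - a')^2.
Order-2 pole: residue = g'(a); g'((-5/12) + ((1/60)*sqrt(815))*i) = (1312200/83521) + ((1657211400/2219069449)*sqrt(815))*i, so the residue is (1312200/83521) + ((1657211400/2219069449)*sqrt(815))*i.
List the singular points by increasing real part (a conjugate pair: the negative imaginary part first).

Radius of convergence at 0: (1/5)*sqrt(10).
At -7/9: a pole of order 1; residue -2624400/83521.
At (-5/12) - ((1/60)*sqrt(815))*i: a pole of order 2; residue (1312200/83521) - ((1657211400/2219069449)*sqrt(815))*i.
At (-5/12) + ((1/60)*sqrt(815))*i: a pole of order 2; residue (1312200/83521) + ((1657211400/2219069449)*sqrt(815))*i.


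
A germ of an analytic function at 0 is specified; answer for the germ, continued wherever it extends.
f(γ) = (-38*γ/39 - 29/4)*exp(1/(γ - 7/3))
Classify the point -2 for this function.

There is no denominator, hence no pole anywhere.
The essential point of exp(1/(γ - (7/3))) is 7/3, not -2.
So the germ continues analytically to -2.

The point is a regular point.


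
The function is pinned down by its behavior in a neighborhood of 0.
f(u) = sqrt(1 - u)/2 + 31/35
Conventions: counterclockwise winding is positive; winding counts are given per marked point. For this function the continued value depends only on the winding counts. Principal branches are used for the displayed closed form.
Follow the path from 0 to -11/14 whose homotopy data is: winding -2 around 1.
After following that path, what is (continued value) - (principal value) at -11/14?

Continued minus principal equals 0.

The rational part is single-valued and drops out of the difference; each branch term changes only by its own monodromy.
(1/2)*sqrt(1 - u/(1)): winding -2 is even, the square root returns to the same sheet, contribution 0.
Summing the contributions at u = -11/14 gives 0.


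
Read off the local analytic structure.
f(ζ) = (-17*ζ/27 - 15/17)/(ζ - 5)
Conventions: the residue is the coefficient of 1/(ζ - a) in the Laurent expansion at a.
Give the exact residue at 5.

The residue is -1850/459.

At the order-1 pole 5 set g(ζ) = (ζ - (5))*f(ζ) = -17*ζ/27 - 15/17.
Simple pole: residue = g(a) at a = 5, which is -1850/459.


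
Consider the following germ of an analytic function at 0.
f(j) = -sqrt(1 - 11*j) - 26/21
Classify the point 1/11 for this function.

The point is an algebraic (square-root) branch point.

The term (-1)*sqrt(1 - j/(1/11)) has argument 1 - 1/11/(1/11) = 0 at 1/11: a square-root (algebraic, two-sheeted) branch point; the remaining terms are analytic or single-valued there.


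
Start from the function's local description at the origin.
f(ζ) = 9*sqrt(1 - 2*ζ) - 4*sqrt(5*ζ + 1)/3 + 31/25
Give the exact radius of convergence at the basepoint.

The radius of convergence is 1/5.

Branch term (-4/3)*sqrt(1 - ζ/(-1/5)): its argument vanishes at ζ = -1/5, a square-root branch point, modulus 1/5.
Branch term (9)*sqrt(1 - ζ/(1/2)): its argument vanishes at ζ = 1/2, a square-root branch point, modulus 1/2.
The radius of convergence is the smallest modulus among the singular points: 1/5.


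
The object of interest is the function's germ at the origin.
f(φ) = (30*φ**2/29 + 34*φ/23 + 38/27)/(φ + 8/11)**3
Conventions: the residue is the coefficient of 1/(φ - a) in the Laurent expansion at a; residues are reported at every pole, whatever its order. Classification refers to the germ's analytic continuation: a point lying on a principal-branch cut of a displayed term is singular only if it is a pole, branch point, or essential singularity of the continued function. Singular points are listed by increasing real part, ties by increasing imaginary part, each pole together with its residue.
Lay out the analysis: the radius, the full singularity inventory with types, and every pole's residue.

Denominator factor (φ + 8/11)^3: pole of order 3 at -8/11, modulus 8/11.
The radius of convergence is the smallest modulus among the singular points: 8/11.
At the order-3 pole -8/11 set g(φ) = (φ - (-8/11))^3*f(φ) = 30*φ**2/29 + 34*φ/23 + 38/27.
Order-3 pole: residue = g''(a)/2; g''(-8/11) = 60/29, so the residue is 30/29.

Radius of convergence at 0: 8/11.
At -8/11: a pole of order 3; residue 30/29.


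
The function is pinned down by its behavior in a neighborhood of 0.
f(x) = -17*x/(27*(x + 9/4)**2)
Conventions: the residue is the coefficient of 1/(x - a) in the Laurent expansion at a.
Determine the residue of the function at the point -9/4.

The residue is -17/27.

At the order-2 pole -9/4 set g(x) = (x - (-9/4))^2*f(x) = -17*x/27.
Order-2 pole: residue = g'(a); g'(-9/4) = -17/27, so the residue is -17/27.


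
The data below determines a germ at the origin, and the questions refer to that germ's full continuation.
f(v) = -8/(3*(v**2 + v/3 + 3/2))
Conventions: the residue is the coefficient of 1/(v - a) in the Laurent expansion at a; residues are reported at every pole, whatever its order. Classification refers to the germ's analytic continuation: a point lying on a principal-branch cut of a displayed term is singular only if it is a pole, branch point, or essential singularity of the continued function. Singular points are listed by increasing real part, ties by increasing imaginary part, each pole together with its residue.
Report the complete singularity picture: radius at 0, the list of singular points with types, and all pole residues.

Denominator factor (v**2 + v/3 + 3/2): discriminant -53/9, complex-conjugate roots (-1/6) + ((1/6)*sqrt(53))*i and (-1/6) - ((1/6)*sqrt(53))*i; poles of order 1, moduli (1/2)*sqrt(6) and (1/2)*sqrt(6).
The radius of convergence is the smallest modulus among the singular points: (1/2)*sqrt(6).
The factor v**2 + v/3 + 3/2 splits as (v - a)(v - a') with a = (-1/6) - ((1/6)*sqrt(53))*i, a' = (-1/6) + ((1/6)*sqrt(53))*i. At the order-1 pole a set g(v) = (v - a)*f(v) = [-8/3] / (v - a').
Simple pole: residue = g(a) at a = (-1/6) - ((1/6)*sqrt(53))*i, which is -((8/53)*sqrt(53))*i.
The factor v**2 + v/3 + 3/2 splits as (v - a)(v - a') with a = (-1/6) + ((1/6)*sqrt(53))*i, a' = (-1/6) - ((1/6)*sqrt(53))*i. At the order-1 pole a set g(v) = (v - a)*f(v) = [-8/3] / (v - a').
Simple pole: residue = g(a) at a = (-1/6) + ((1/6)*sqrt(53))*i, which is ((8/53)*sqrt(53))*i.
List the singular points by increasing real part (a conjugate pair: the negative imaginary part first).

Radius of convergence at 0: (1/2)*sqrt(6).
At (-1/6) - ((1/6)*sqrt(53))*i: a pole of order 1; residue -((8/53)*sqrt(53))*i.
At (-1/6) + ((1/6)*sqrt(53))*i: a pole of order 1; residue ((8/53)*sqrt(53))*i.


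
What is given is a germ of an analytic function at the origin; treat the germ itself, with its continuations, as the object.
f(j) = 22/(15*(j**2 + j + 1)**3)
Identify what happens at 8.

Denominator factors: j**2 + j + 1 = 73 at j = 8 — none vanishes.
So the germ continues analytically to 8.

The point is a regular point.


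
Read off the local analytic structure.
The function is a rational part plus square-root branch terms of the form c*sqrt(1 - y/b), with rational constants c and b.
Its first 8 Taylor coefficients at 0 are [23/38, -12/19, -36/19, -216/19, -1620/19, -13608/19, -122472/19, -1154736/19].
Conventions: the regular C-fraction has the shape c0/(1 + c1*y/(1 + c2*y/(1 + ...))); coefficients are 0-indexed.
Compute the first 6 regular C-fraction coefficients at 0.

The regular C-fraction coefficients are [23/38, 24/23, -93/23, -69/31, -117/31, -31/13].

Taylor coefficients (read off): a_0 = 23/38, a_1 = -12/19, a_2 = -36/19, a_3 = -216/19, a_4 = -1620/19, a_5 = -13608/19.
c0 = a_0 = 23/38. Peel one level at a time: if S = 1 + c*y/S' with S'(0) = 1, then c is the y-coefficient of S and S' = c*y/(S - 1).
S_1 = c0/f = 1 + (24/23)*y + (2232/529)*y^2 + ...; c1 = 24/23.
S_2 = c1*y/(S_1 - 1) = 1 + (-93/23)*y + (-9)*y^2 + ...; c2 = -93/23.
S_3 = c2*y/(S_2 - 1) = 1 + (-69/31)*y + (-8073/961)*y^2 + ...; c3 = -69/31.
S_4 = c3*y/(S_3 - 1) = 1 + (-117/31)*y + (-9)*y^2 + ...; c4 = -117/31.
S_5 = c4*y/(S_4 - 1) = 1 + (-31/13)*y + ...; c5 = -31/13.


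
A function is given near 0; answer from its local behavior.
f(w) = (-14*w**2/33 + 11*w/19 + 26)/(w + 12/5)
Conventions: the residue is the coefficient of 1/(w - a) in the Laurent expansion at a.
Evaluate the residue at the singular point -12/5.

The residue is 115822/5225.

At the order-1 pole -12/5 set g(w) = (w - (-12/5))*f(w) = -14*w**2/33 + 11*w/19 + 26.
Simple pole: residue = g(a) at a = -12/5, which is 115822/5225.


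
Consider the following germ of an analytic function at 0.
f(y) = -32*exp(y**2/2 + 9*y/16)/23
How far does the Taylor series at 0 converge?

The radius of convergence is infinite.

The factor exp(y**2/2 + 9*y/16) is entire and contributes no finite singular point.
The polynomial part has no poles.
No finite singular points: the Taylor series at 0 converges everywhere.


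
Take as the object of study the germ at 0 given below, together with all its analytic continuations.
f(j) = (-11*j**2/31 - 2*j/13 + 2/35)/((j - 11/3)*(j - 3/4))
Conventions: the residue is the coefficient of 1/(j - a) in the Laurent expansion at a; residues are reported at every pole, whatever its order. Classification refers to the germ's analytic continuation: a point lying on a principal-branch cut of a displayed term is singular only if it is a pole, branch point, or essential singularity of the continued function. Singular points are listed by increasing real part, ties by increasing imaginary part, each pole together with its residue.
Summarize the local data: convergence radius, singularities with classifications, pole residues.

Radius of convergence at 0: 3/4.
At 3/4: a pole of order 1; residue 174567/1974700.
At 11/3: a pole of order 1; residue -2679844/1481025.

Denominator factor (j - 11/3): pole of order 1 at 11/3, modulus 11/3.
Denominator factor (j - 3/4): pole of order 1 at 3/4, modulus 3/4.
The radius of convergence is the smallest modulus among the singular points: 3/4.
At the order-1 pole 3/4 set g(j) = (j - (3/4))*f(j) = (-11*j**2/31 - 2*j/13 + 2/35)/(j - 11/3).
Simple pole: residue = g(a) at a = 3/4, which is 174567/1974700.
At the order-1 pole 11/3 set g(j) = (j - (11/3))*f(j) = (-11*j**2/31 - 2*j/13 + 2/35)/(j - 3/4).
Simple pole: residue = g(a) at a = 11/3, which is -2679844/1481025.
List the singular points by increasing real part (a conjugate pair: the negative imaginary part first).


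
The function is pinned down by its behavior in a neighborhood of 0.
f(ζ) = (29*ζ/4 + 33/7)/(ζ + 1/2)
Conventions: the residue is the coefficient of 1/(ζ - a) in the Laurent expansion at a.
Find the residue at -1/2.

The residue is 61/56.

At the order-1 pole -1/2 set g(ζ) = (ζ - (-1/2))*f(ζ) = 29*ζ/4 + 33/7.
Simple pole: residue = g(a) at a = -1/2, which is 61/56.


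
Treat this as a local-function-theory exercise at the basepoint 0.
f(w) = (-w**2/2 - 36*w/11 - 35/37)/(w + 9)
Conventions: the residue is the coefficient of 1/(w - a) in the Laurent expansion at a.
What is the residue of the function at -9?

At the order-1 pole -9 set g(w) = (w - (-9))*f(w) = -w**2/2 - 36*w/11 - 35/37.
Simple pole: residue = g(a) at a = -9, which is -9761/814.

The residue is -9761/814.


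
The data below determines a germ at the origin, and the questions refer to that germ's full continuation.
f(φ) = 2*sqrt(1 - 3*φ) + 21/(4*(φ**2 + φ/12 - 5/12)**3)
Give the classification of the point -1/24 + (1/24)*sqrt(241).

The denominator factor φ**2 + φ/12 - 5/12 vanishes at -1/24 + (1/24)*sqrt(241) and appears to the power 3; the numerator there equals 21/4, nonzero, and no other factor vanishes.
The branch terms are analytic at this point.
Hence a pole whose order is the multiplicity, 3.

The point is a pole of order 3.


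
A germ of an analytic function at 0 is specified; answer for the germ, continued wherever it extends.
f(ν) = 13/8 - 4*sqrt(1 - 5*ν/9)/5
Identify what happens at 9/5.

The point is an algebraic (square-root) branch point.

The term (-4/5)*sqrt(1 - ν/(9/5)) has argument 1 - 9/5/(9/5) = 0 at 9/5: a square-root (algebraic, two-sheeted) branch point; the remaining terms are analytic or single-valued there.


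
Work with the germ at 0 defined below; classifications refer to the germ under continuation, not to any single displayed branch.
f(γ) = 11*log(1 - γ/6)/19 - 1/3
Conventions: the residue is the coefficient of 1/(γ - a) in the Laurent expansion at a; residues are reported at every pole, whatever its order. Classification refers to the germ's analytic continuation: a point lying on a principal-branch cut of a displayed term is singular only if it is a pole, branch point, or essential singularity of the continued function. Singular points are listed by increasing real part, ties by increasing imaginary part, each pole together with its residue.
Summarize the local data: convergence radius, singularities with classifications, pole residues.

Branch term (11/19)*log(1 - γ/(6)): its argument vanishes at γ = 6, a logarithmic branch point, modulus 6.
The radius of convergence is the smallest modulus among the singular points: 6.

Radius of convergence at 0: 6.
At 6: a logarithmic branch point.


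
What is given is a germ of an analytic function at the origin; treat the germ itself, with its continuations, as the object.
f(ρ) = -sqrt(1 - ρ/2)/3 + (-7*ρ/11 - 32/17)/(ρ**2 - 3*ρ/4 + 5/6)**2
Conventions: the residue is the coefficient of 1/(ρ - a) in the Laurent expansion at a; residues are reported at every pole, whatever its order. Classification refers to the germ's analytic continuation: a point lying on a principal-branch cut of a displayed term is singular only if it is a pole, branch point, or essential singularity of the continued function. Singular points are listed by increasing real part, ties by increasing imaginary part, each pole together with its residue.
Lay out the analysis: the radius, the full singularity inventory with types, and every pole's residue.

Denominator factor (ρ**2 - 3*ρ/4 + 5/6)^2: discriminant -133/48, complex-conjugate roots (3/8) + ((1/24)*sqrt(399))*i and (3/8) - ((1/24)*sqrt(399))*i; poles of order 2, moduli (1/6)*sqrt(30) and (1/6)*sqrt(30).
Branch term (-1/3)*sqrt(1 - ρ/(2)): its argument vanishes at ρ = 2, a square-root branch point, modulus 2.
The radius of convergence is the smallest modulus among the singular points: (1/6)*sqrt(30).
The branch term is analytic at (3/8) - ((1/24)*sqrt(399))*i and contributes nothing to the residue; only the rational part matters.
The factor ρ**2 - 3*ρ/4 + 5/6 splits as (ρ - a)(ρ - a') with a = (3/8) - ((1/24)*sqrt(399))*i, a' = (3/8) + ((1/24)*sqrt(399))*i. At the order-2 pole a set g(ρ) = (ρ - a)^2*(rational part) = [-7*ρ/11 - 32/17] / (ρ - a')^2.
Order-2 pole: residue = g'(a); g'((3/8) - ((1/24)*sqrt(399))*i) = -((8016/174097)*sqrt(399))*i, so the residue is -((8016/174097)*sqrt(399))*i.
The branch term is analytic at (3/8) + ((1/24)*sqrt(399))*i and contributes nothing to the residue; only the rational part matters.
The factor ρ**2 - 3*ρ/4 + 5/6 splits as (ρ - a)(ρ - a') with a = (3/8) + ((1/24)*sqrt(399))*i, a' = (3/8) - ((1/24)*sqrt(399))*i. At the order-2 pole a set g(ρ) = (ρ - a)^2*(rational part) = [-7*ρ/11 - 32/17] / (ρ - a')^2.
Order-2 pole: residue = g'(a); g'((3/8) + ((1/24)*sqrt(399))*i) = ((8016/174097)*sqrt(399))*i, so the residue is ((8016/174097)*sqrt(399))*i.
List the singular points by increasing real part (a conjugate pair: the negative imaginary part first).

Radius of convergence at 0: (1/6)*sqrt(30).
At (3/8) - ((1/24)*sqrt(399))*i: a pole of order 2; residue -((8016/174097)*sqrt(399))*i.
At (3/8) + ((1/24)*sqrt(399))*i: a pole of order 2; residue ((8016/174097)*sqrt(399))*i.
At 2: an algebraic (square-root) branch point.


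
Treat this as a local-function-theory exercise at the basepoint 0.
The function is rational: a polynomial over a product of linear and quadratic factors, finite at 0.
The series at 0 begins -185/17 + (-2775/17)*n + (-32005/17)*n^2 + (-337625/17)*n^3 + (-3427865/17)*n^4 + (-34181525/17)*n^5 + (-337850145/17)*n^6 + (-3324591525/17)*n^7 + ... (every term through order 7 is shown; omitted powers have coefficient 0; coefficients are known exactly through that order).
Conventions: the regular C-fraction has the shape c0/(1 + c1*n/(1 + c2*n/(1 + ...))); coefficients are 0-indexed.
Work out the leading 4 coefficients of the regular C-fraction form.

The regular C-fraction coefficients are [-185/17, -15, 52/15, -1277/390].

Taylor coefficients (read off): a_0 = -185/17, a_1 = -2775/17, a_2 = -32005/17, a_3 = -337625/17.
c0 = a_0 = -185/17. Peel one level at a time: if S = 1 + c*n/S' with S'(0) = 1, then c is the n-coefficient of S and S' = c*n/(S - 1).
S_1 = c0/f = 1 + (-15)*n + (52)*n^2 + ...; c1 = -15.
S_2 = c1*n/(S_1 - 1) = 1 + (52/15)*n + (2554/225)*n^2 + ...; c2 = 52/15.
S_3 = c2*n/(S_2 - 1) = 1 + (-1277/390)*n + ...; c3 = -1277/390.


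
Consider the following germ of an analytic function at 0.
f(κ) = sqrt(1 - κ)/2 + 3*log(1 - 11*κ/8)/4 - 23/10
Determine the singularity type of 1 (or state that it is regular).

The point is an algebraic (square-root) branch point.

The term (1/2)*sqrt(1 - κ/(1)) has argument 1 - 1/(1) = 0 at 1: a square-root (algebraic, two-sheeted) branch point; the remaining terms are analytic or single-valued there.


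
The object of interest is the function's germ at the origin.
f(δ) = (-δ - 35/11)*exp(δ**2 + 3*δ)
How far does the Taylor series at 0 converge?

The radius of convergence is infinite.

The factor exp(δ**2 + 3*δ) is entire and contributes no finite singular point.
The polynomial part has no poles.
No finite singular points: the Taylor series at 0 converges everywhere.


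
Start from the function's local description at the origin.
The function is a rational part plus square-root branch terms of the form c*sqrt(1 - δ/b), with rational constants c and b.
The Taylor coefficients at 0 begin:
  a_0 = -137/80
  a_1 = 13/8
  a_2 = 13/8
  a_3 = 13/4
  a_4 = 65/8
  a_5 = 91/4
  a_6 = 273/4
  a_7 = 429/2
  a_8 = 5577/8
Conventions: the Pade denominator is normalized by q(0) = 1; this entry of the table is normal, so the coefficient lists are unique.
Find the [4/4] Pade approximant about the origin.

The Pade approximant has numerator coefficients [-137/80, 1089/80, -567/16, 267/8, -657/80]; denominator coefficients [1, -7, 15, -10, 1].

Taylor coefficients needed (read off): a_0 = -137/80, a_1 = 13/8, a_2 = 13/8, a_3 = 13/4, a_4 = 65/8, a_5 = 91/4, a_6 = 273/4, a_7 = 429/2, a_8 = 5577/8.
Write the denominator as Q(δ) = 1 + q1*δ + q2*δ^2 + q3*δ^3 + q4*δ^4. Requiring Q*f - P = O(δ^9) with deg P <= 4 kills the coefficients of δ^5..δ^8 in Q*f:
  δ^5: a_5 + q1*a_4 + q2*a_3 + q3*a_2 + q4*a_1 = 0, i.e. 91/4 + (65/8)*q1 + (13/4)*q2 + (13/8)*q3 + (13/8)*q4 = 0.
  δ^6: a_6 + q1*a_5 + q2*a_4 + q3*a_3 + q4*a_2 = 0, i.e. 273/4 + (91/4)*q1 + (65/8)*q2 + (13/4)*q3 + (13/8)*q4 = 0.
  δ^7: a_7 + q1*a_6 + q2*a_5 + q3*a_4 + q4*a_3 = 0, i.e. 429/2 + (273/4)*q1 + (91/4)*q2 + (65/8)*q3 + (13/4)*q4 = 0.
  δ^8: a_8 + q1*a_7 + q2*a_6 + q3*a_5 + q4*a_4 = 0, i.e. 5577/8 + (429/2)*q1 + (273/4)*q2 + (91/4)*q3 + (65/8)*q4 = 0.
Solving this linear system: q1 = -7, q2 = 15, q3 = -10, q4 = 1.
The numerator is Q*f truncated at degree 4: P0 = a_0 = -137/80; P1 = a_1 + q1*a_0 = 1089/80; P2 = a_2 + q1*a_1 + q2*a_0 = -567/16; P3 = a_3 + q1*a_2 + q2*a_1 + q3*a_0 = 267/8; P4 = a_4 + q1*a_3 + q2*a_2 + q3*a_1 + q4*a_0 = -657/80.


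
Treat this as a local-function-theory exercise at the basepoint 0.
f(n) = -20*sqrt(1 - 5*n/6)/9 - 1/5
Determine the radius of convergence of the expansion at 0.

The radius of convergence is 6/5.

Branch term (-20/9)*sqrt(1 - n/(6/5)): its argument vanishes at n = 6/5, a square-root branch point, modulus 6/5.
The radius of convergence is the smallest modulus among the singular points: 6/5.


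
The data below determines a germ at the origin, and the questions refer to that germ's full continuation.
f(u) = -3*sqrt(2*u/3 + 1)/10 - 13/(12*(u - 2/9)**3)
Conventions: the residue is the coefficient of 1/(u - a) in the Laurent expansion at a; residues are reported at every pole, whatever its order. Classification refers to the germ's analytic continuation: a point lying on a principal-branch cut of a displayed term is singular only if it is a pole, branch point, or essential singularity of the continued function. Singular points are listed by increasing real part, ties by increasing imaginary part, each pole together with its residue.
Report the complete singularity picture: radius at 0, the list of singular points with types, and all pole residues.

Radius of convergence at 0: 2/9.
At -3/2: an algebraic (square-root) branch point.
At 2/9: a pole of order 3; residue 0.

Denominator factor (u - 2/9)^3: pole of order 3 at 2/9, modulus 2/9.
Branch term (-3/10)*sqrt(1 - u/(-3/2)): its argument vanishes at u = -3/2, a square-root branch point, modulus 3/2.
The radius of convergence is the smallest modulus among the singular points: 2/9.
The branch term is analytic at 2/9 and contributes nothing to the residue; only the rational part matters.
At the order-3 pole 2/9 set g(u) = (u - (2/9))^3*(rational part) = -13/12.
Order-3 pole: residue = g''(a)/2; g''(2/9) = 0, so the residue is 0.
List the singular points by increasing real part (a conjugate pair: the negative imaginary part first).


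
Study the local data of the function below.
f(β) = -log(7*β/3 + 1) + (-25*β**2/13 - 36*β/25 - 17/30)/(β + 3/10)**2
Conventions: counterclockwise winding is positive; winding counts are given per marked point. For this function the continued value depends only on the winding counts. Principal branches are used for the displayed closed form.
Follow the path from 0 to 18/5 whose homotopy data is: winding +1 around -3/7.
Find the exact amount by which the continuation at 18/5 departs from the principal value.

The rational part is single-valued and drops out of the difference; each branch term changes only by its own monodromy.
(-1)*log(1 - β/(-3/7)): each positive loop around -3/7 adds 2*pi*i to the log, so winding +1 contributes (-1)*(1)*2*pi*i = -(2)*pi*i.
Summing the contributions at β = 18/5 gives -(2)*pi*i.

Continued minus principal equals -(2)*pi*i.


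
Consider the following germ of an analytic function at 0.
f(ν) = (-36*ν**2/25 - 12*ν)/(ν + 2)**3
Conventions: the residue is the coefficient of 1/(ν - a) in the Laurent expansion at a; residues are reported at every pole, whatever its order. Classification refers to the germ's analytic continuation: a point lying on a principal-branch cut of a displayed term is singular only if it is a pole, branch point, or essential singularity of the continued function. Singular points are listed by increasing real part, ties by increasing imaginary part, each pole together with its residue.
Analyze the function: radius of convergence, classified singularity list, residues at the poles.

Denominator factor (ν + 2)^3: pole of order 3 at -2, modulus 2.
The radius of convergence is the smallest modulus among the singular points: 2.
At the order-3 pole -2 set g(ν) = (ν - (-2))^3*f(ν) = -36*ν**2/25 - 12*ν.
Order-3 pole: residue = g''(a)/2; g''(-2) = -72/25, so the residue is -36/25.

Radius of convergence at 0: 2.
At -2: a pole of order 3; residue -36/25.


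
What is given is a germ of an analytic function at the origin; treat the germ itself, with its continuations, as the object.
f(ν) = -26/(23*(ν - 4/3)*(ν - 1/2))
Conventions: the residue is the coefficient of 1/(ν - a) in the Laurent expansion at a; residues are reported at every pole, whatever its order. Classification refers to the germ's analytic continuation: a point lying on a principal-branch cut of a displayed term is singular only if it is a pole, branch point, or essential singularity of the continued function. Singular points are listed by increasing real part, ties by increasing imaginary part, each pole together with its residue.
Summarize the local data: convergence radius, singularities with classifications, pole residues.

Denominator factor (ν - 1/2): pole of order 1 at 1/2, modulus 1/2.
Denominator factor (ν - 4/3): pole of order 1 at 4/3, modulus 4/3.
The radius of convergence is the smallest modulus among the singular points: 1/2.
At the order-1 pole 1/2 set g(ν) = (ν - (1/2))*f(ν) = -26/(23*(ν - 4/3)).
Simple pole: residue = g(a) at a = 1/2, which is 156/115.
At the order-1 pole 4/3 set g(ν) = (ν - (4/3))*f(ν) = -26/(23*(ν - 1/2)).
Simple pole: residue = g(a) at a = 4/3, which is -156/115.
List the singular points by increasing real part (a conjugate pair: the negative imaginary part first).

Radius of convergence at 0: 1/2.
At 1/2: a pole of order 1; residue 156/115.
At 4/3: a pole of order 1; residue -156/115.


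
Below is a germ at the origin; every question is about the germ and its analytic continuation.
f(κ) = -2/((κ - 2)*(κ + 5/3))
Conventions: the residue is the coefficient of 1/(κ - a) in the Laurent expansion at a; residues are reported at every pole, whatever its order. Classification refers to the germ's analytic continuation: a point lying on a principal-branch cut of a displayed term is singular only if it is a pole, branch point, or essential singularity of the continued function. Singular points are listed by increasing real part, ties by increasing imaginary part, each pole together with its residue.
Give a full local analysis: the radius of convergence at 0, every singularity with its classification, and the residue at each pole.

Denominator factor (κ - 2): pole of order 1 at 2, modulus 2.
Denominator factor (κ + 5/3): pole of order 1 at -5/3, modulus 5/3.
The radius of convergence is the smallest modulus among the singular points: 5/3.
At the order-1 pole -5/3 set g(κ) = (κ - (-5/3))*f(κ) = -2/(κ - 2).
Simple pole: residue = g(a) at a = -5/3, which is 6/11.
At the order-1 pole 2 set g(κ) = (κ - (2))*f(κ) = -2/(κ + 5/3).
Simple pole: residue = g(a) at a = 2, which is -6/11.
List the singular points by increasing real part (a conjugate pair: the negative imaginary part first).

Radius of convergence at 0: 5/3.
At -5/3: a pole of order 1; residue 6/11.
At 2: a pole of order 1; residue -6/11.


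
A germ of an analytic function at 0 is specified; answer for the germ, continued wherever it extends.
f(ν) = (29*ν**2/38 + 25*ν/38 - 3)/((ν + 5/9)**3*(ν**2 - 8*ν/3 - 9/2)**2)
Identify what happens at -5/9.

The denominator factor ν + 5/9 vanishes at -5/9 and appears to the power 3; the numerator there equals -4817/1539, nonzero, and no other factor vanishes.
Hence a pole whose order is the multiplicity, 3.

The point is a pole of order 3.


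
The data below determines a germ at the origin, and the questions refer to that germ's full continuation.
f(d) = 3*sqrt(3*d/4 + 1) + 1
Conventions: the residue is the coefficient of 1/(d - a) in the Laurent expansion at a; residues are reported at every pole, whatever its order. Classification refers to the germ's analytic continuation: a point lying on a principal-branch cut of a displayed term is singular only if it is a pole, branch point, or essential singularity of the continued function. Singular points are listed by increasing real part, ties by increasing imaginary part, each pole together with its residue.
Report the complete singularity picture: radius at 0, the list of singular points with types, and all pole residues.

Radius of convergence at 0: 4/3.
At -4/3: an algebraic (square-root) branch point.

Branch term (3)*sqrt(1 - d/(-4/3)): its argument vanishes at d = -4/3, a square-root branch point, modulus 4/3.
The radius of convergence is the smallest modulus among the singular points: 4/3.


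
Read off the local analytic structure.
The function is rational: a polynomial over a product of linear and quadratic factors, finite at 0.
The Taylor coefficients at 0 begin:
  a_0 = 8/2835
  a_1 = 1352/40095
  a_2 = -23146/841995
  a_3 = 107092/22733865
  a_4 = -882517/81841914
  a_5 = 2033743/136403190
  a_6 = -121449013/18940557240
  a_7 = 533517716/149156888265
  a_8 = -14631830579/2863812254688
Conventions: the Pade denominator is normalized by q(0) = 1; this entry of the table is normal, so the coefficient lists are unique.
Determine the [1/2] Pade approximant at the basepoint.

The Pade approximant has numerator coefficients [8/2835, 20086553888/559446270075]; denominator coefficients [1, 41661583/53818785, 952029289/1937476260].

Taylor coefficients needed (read off): a_0 = 8/2835, a_1 = 1352/40095, a_2 = -23146/841995, a_3 = 107092/22733865.
Write the denominator as Q(η) = 1 + q1*η + q2*η^2. Requiring Q*f - P = O(η^4) with deg P <= 1 kills the coefficients of η^2..η^3 in Q*f:
  η^2: a_2 + q1*a_1 + q2*a_0 = 0, i.e. -23146/841995 + (1352/40095)*q1 + (8/2835)*q2 = 0.
  η^3: a_3 + q1*a_2 + q2*a_1 = 0, i.e. 107092/22733865 + (-23146/841995)*q1 + (1352/40095)*q2 = 0.
Solving this linear system: q1 = 41661583/53818785, q2 = 952029289/1937476260.
The numerator is Q*f truncated at degree 1: P0 = a_0 = 8/2835; P1 = a_1 + q1*a_0 = 20086553888/559446270075.


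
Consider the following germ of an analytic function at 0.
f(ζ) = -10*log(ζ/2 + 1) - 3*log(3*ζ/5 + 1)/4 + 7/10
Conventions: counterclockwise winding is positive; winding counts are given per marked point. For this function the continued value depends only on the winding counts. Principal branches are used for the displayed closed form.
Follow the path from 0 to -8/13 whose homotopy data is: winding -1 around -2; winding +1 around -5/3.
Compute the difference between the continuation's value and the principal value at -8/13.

Continued minus principal equals (37/2)*pi*i.

The rational part is single-valued and drops out of the difference; each branch term changes only by its own monodromy.
(-3/4)*log(1 - ζ/(-5/3)): each positive loop around -5/3 adds 2*pi*i to the log, so winding +1 contributes (-3/4)*(1)*2*pi*i = -(3/2)*pi*i.
(-10)*log(1 - ζ/(-2)): each positive loop around -2 adds 2*pi*i to the log, so winding -1 contributes (-10)*(-1)*2*pi*i = (20)*pi*i.
Summing the contributions at ζ = -8/13 gives (37/2)*pi*i.


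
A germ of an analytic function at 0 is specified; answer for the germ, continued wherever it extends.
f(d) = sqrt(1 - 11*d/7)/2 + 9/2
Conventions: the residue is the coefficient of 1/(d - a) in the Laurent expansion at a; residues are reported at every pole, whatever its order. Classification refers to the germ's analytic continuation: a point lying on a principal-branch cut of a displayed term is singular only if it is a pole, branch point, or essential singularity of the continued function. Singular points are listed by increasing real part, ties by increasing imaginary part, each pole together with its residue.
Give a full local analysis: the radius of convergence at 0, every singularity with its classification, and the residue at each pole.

Branch term (1/2)*sqrt(1 - d/(7/11)): its argument vanishes at d = 7/11, a square-root branch point, modulus 7/11.
The radius of convergence is the smallest modulus among the singular points: 7/11.

Radius of convergence at 0: 7/11.
At 7/11: an algebraic (square-root) branch point.
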